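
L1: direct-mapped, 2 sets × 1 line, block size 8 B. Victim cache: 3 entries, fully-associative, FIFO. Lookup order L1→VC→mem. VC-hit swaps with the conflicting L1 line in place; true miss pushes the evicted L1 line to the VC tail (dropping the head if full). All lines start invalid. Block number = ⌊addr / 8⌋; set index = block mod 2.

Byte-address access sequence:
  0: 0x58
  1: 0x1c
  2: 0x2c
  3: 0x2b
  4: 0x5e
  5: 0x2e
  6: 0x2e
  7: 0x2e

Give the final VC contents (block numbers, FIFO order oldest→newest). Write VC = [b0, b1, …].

0: 0x58 (blk 11, set 1) → MISS  vc=[]
1: 0x1c (blk 3, set 1) → MISS  vc=[11]
2: 0x2c (blk 5, set 1) → MISS  vc=[11, 3]
3: 0x2b (blk 5, set 1) → L1-HIT  vc=[11, 3]
4: 0x5e (blk 11, set 1) → VC-HIT  vc=[5, 3]
5: 0x2e (blk 5, set 1) → VC-HIT  vc=[11, 3]
6: 0x2e (blk 5, set 1) → L1-HIT  vc=[11, 3]
7: 0x2e (blk 5, set 1) → L1-HIT  vc=[11, 3]

VC = [11, 3]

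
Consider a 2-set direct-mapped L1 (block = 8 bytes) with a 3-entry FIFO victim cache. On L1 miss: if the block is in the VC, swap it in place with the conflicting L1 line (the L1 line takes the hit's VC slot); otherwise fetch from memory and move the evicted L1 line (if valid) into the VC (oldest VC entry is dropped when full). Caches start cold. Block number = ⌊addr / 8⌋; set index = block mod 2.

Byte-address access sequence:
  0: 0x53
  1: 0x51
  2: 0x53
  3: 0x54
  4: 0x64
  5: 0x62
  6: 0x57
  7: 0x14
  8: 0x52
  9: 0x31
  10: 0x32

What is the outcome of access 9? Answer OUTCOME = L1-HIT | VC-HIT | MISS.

OUTCOME = MISS

#0 0x53→b10/s0 MISS; vc=[]
#1 0x51→b10/s0 L1-HIT; vc=[]
#2 0x53→b10/s0 L1-HIT; vc=[]
#3 0x54→b10/s0 L1-HIT; vc=[]
#4 0x64→b12/s0 MISS; vc=[10]
#5 0x62→b12/s0 L1-HIT; vc=[10]
#6 0x57→b10/s0 VC-HIT; vc=[12]
#7 0x14→b2/s0 MISS; vc=[12,10]
#8 0x52→b10/s0 VC-HIT; vc=[12,2]
#9 0x31→b6/s0 MISS; vc=[12,2,10]
#10 0x32→b6/s0 L1-HIT; vc=[12,2,10]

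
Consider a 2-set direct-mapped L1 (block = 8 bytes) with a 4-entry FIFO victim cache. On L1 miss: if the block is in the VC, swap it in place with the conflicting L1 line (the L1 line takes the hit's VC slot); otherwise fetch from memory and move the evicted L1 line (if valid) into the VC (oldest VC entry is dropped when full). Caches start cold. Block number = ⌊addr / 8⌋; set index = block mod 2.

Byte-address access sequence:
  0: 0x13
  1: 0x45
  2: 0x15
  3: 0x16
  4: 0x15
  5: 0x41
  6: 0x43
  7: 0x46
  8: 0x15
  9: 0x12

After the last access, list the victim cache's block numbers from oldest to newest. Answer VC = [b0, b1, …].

VC = [8]

  [0] addr=0x13 blk=2 s=0: MISS | VC []
  [1] addr=0x45 blk=8 s=0: MISS | VC [2]
  [2] addr=0x15 blk=2 s=0: VC-HIT | VC [8]
  [3] addr=0x16 blk=2 s=0: L1-HIT | VC [8]
  [4] addr=0x15 blk=2 s=0: L1-HIT | VC [8]
  [5] addr=0x41 blk=8 s=0: VC-HIT | VC [2]
  [6] addr=0x43 blk=8 s=0: L1-HIT | VC [2]
  [7] addr=0x46 blk=8 s=0: L1-HIT | VC [2]
  [8] addr=0x15 blk=2 s=0: VC-HIT | VC [8]
  [9] addr=0x12 blk=2 s=0: L1-HIT | VC [8]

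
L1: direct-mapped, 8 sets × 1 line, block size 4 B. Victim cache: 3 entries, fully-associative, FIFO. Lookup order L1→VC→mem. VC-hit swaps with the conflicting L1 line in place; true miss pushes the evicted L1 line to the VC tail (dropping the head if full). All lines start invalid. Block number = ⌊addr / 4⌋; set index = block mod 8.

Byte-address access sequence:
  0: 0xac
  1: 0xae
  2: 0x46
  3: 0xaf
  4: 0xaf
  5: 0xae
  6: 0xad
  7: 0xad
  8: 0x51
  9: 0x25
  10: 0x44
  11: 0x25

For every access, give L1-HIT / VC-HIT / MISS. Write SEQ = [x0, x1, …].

SEQ = [MISS, L1-HIT, MISS, L1-HIT, L1-HIT, L1-HIT, L1-HIT, L1-HIT, MISS, MISS, VC-HIT, VC-HIT]

#0 0xac→b43/s3 MISS; vc=[]
#1 0xae→b43/s3 L1-HIT; vc=[]
#2 0x46→b17/s1 MISS; vc=[]
#3 0xaf→b43/s3 L1-HIT; vc=[]
#4 0xaf→b43/s3 L1-HIT; vc=[]
#5 0xae→b43/s3 L1-HIT; vc=[]
#6 0xad→b43/s3 L1-HIT; vc=[]
#7 0xad→b43/s3 L1-HIT; vc=[]
#8 0x51→b20/s4 MISS; vc=[]
#9 0x25→b9/s1 MISS; vc=[17]
#10 0x44→b17/s1 VC-HIT; vc=[9]
#11 0x25→b9/s1 VC-HIT; vc=[17]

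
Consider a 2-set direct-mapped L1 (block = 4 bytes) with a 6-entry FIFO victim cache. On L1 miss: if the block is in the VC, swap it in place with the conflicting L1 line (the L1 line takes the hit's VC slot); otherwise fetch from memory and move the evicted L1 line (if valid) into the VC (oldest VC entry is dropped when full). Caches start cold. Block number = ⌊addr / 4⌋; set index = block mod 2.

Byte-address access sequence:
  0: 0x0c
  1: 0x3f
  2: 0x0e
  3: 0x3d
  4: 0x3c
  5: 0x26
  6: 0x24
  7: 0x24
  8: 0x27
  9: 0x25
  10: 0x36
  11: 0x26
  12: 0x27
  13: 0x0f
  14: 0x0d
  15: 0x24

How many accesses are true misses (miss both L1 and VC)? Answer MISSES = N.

MISSES = 4

0: 0xc (blk 3, set 1) → MISS  vc=[]
1: 0x3f (blk 15, set 1) → MISS  vc=[3]
2: 0xe (blk 3, set 1) → VC-HIT  vc=[15]
3: 0x3d (blk 15, set 1) → VC-HIT  vc=[3]
4: 0x3c (blk 15, set 1) → L1-HIT  vc=[3]
5: 0x26 (blk 9, set 1) → MISS  vc=[3, 15]
6: 0x24 (blk 9, set 1) → L1-HIT  vc=[3, 15]
7: 0x24 (blk 9, set 1) → L1-HIT  vc=[3, 15]
8: 0x27 (blk 9, set 1) → L1-HIT  vc=[3, 15]
9: 0x25 (blk 9, set 1) → L1-HIT  vc=[3, 15]
10: 0x36 (blk 13, set 1) → MISS  vc=[3, 15, 9]
11: 0x26 (blk 9, set 1) → VC-HIT  vc=[3, 15, 13]
12: 0x27 (blk 9, set 1) → L1-HIT  vc=[3, 15, 13]
13: 0xf (blk 3, set 1) → VC-HIT  vc=[9, 15, 13]
14: 0xd (blk 3, set 1) → L1-HIT  vc=[9, 15, 13]
15: 0x24 (blk 9, set 1) → VC-HIT  vc=[3, 15, 13]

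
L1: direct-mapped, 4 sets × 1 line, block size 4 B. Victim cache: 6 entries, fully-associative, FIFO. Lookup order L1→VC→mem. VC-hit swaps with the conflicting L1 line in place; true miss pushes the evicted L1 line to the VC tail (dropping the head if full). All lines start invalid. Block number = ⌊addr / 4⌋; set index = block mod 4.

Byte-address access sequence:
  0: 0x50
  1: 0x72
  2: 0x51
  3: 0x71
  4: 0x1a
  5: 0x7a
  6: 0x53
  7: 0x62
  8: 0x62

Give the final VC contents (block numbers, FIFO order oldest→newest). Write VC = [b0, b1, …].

VC = [28, 6, 20]

#0 0x50→b20/s0 MISS; vc=[]
#1 0x72→b28/s0 MISS; vc=[20]
#2 0x51→b20/s0 VC-HIT; vc=[28]
#3 0x71→b28/s0 VC-HIT; vc=[20]
#4 0x1a→b6/s2 MISS; vc=[20]
#5 0x7a→b30/s2 MISS; vc=[20,6]
#6 0x53→b20/s0 VC-HIT; vc=[28,6]
#7 0x62→b24/s0 MISS; vc=[28,6,20]
#8 0x62→b24/s0 L1-HIT; vc=[28,6,20]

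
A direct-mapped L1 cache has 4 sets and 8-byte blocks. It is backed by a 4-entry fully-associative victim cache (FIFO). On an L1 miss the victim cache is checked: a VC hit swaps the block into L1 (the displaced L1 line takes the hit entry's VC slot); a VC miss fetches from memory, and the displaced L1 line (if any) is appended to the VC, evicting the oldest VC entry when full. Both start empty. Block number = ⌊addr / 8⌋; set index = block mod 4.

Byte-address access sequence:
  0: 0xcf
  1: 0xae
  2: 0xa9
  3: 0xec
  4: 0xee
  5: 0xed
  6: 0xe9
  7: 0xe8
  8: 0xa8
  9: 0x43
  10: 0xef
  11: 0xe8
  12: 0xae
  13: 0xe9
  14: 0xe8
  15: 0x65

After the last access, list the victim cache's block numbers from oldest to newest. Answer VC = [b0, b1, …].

#0 0xcf→b25/s1 MISS; vc=[]
#1 0xae→b21/s1 MISS; vc=[25]
#2 0xa9→b21/s1 L1-HIT; vc=[25]
#3 0xec→b29/s1 MISS; vc=[25,21]
#4 0xee→b29/s1 L1-HIT; vc=[25,21]
#5 0xed→b29/s1 L1-HIT; vc=[25,21]
#6 0xe9→b29/s1 L1-HIT; vc=[25,21]
#7 0xe8→b29/s1 L1-HIT; vc=[25,21]
#8 0xa8→b21/s1 VC-HIT; vc=[25,29]
#9 0x43→b8/s0 MISS; vc=[25,29]
#10 0xef→b29/s1 VC-HIT; vc=[25,21]
#11 0xe8→b29/s1 L1-HIT; vc=[25,21]
#12 0xae→b21/s1 VC-HIT; vc=[25,29]
#13 0xe9→b29/s1 VC-HIT; vc=[25,21]
#14 0xe8→b29/s1 L1-HIT; vc=[25,21]
#15 0x65→b12/s0 MISS; vc=[25,21,8]

VC = [25, 21, 8]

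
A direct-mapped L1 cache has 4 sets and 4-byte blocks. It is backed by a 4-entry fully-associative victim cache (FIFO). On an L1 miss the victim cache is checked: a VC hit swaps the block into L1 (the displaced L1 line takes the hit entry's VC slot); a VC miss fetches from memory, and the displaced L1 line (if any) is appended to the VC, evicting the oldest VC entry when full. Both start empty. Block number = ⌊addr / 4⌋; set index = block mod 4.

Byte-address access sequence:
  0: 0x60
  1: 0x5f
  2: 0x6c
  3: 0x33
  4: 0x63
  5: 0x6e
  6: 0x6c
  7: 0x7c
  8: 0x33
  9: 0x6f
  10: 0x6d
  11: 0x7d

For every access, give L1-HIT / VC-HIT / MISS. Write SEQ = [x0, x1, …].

0: 0x60 (blk 24, set 0) → MISS  vc=[]
1: 0x5f (blk 23, set 3) → MISS  vc=[]
2: 0x6c (blk 27, set 3) → MISS  vc=[23]
3: 0x33 (blk 12, set 0) → MISS  vc=[23, 24]
4: 0x63 (blk 24, set 0) → VC-HIT  vc=[23, 12]
5: 0x6e (blk 27, set 3) → L1-HIT  vc=[23, 12]
6: 0x6c (blk 27, set 3) → L1-HIT  vc=[23, 12]
7: 0x7c (blk 31, set 3) → MISS  vc=[23, 12, 27]
8: 0x33 (blk 12, set 0) → VC-HIT  vc=[23, 24, 27]
9: 0x6f (blk 27, set 3) → VC-HIT  vc=[23, 24, 31]
10: 0x6d (blk 27, set 3) → L1-HIT  vc=[23, 24, 31]
11: 0x7d (blk 31, set 3) → VC-HIT  vc=[23, 24, 27]

SEQ = [MISS, MISS, MISS, MISS, VC-HIT, L1-HIT, L1-HIT, MISS, VC-HIT, VC-HIT, L1-HIT, VC-HIT]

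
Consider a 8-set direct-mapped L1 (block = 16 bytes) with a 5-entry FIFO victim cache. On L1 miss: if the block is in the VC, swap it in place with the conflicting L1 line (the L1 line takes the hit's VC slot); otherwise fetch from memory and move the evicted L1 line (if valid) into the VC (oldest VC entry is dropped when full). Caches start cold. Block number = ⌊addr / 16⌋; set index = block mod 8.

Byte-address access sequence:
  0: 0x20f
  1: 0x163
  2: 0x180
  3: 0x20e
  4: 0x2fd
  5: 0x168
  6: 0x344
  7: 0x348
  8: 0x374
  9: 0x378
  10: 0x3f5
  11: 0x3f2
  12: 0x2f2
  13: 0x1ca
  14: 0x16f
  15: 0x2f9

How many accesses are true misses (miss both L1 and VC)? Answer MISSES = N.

  [0] addr=0x20f blk=32 s=0: MISS | VC []
  [1] addr=0x163 blk=22 s=6: MISS | VC []
  [2] addr=0x180 blk=24 s=0: MISS | VC [32]
  [3] addr=0x20e blk=32 s=0: VC-HIT | VC [24]
  [4] addr=0x2fd blk=47 s=7: MISS | VC [24]
  [5] addr=0x168 blk=22 s=6: L1-HIT | VC [24]
  [6] addr=0x344 blk=52 s=4: MISS | VC [24]
  [7] addr=0x348 blk=52 s=4: L1-HIT | VC [24]
  [8] addr=0x374 blk=55 s=7: MISS | VC [24, 47]
  [9] addr=0x378 blk=55 s=7: L1-HIT | VC [24, 47]
  [10] addr=0x3f5 blk=63 s=7: MISS | VC [24, 47, 55]
  [11] addr=0x3f2 blk=63 s=7: L1-HIT | VC [24, 47, 55]
  [12] addr=0x2f2 blk=47 s=7: VC-HIT | VC [24, 63, 55]
  [13] addr=0x1ca blk=28 s=4: MISS | VC [24, 63, 55, 52]
  [14] addr=0x16f blk=22 s=6: L1-HIT | VC [24, 63, 55, 52]
  [15] addr=0x2f9 blk=47 s=7: L1-HIT | VC [24, 63, 55, 52]

MISSES = 8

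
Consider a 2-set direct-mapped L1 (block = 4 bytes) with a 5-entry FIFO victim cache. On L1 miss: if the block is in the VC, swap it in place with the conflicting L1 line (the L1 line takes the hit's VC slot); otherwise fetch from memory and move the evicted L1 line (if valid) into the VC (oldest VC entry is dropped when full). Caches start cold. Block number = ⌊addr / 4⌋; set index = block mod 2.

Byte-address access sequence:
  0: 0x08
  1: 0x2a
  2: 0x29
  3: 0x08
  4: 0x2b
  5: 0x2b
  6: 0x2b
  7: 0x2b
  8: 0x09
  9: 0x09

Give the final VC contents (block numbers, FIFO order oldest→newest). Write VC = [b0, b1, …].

#0 0x8→b2/s0 MISS; vc=[]
#1 0x2a→b10/s0 MISS; vc=[2]
#2 0x29→b10/s0 L1-HIT; vc=[2]
#3 0x8→b2/s0 VC-HIT; vc=[10]
#4 0x2b→b10/s0 VC-HIT; vc=[2]
#5 0x2b→b10/s0 L1-HIT; vc=[2]
#6 0x2b→b10/s0 L1-HIT; vc=[2]
#7 0x2b→b10/s0 L1-HIT; vc=[2]
#8 0x9→b2/s0 VC-HIT; vc=[10]
#9 0x9→b2/s0 L1-HIT; vc=[10]

VC = [10]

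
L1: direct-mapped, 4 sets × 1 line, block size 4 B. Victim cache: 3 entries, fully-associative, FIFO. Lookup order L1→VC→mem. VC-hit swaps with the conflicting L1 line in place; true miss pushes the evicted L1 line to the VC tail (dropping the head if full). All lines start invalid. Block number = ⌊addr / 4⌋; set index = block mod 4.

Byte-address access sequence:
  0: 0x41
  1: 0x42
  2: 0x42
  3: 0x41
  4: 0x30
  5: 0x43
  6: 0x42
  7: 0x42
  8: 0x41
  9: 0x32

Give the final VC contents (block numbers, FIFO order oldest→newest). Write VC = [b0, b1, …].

  [0] addr=0x41 blk=16 s=0: MISS | VC []
  [1] addr=0x42 blk=16 s=0: L1-HIT | VC []
  [2] addr=0x42 blk=16 s=0: L1-HIT | VC []
  [3] addr=0x41 blk=16 s=0: L1-HIT | VC []
  [4] addr=0x30 blk=12 s=0: MISS | VC [16]
  [5] addr=0x43 blk=16 s=0: VC-HIT | VC [12]
  [6] addr=0x42 blk=16 s=0: L1-HIT | VC [12]
  [7] addr=0x42 blk=16 s=0: L1-HIT | VC [12]
  [8] addr=0x41 blk=16 s=0: L1-HIT | VC [12]
  [9] addr=0x32 blk=12 s=0: VC-HIT | VC [16]

VC = [16]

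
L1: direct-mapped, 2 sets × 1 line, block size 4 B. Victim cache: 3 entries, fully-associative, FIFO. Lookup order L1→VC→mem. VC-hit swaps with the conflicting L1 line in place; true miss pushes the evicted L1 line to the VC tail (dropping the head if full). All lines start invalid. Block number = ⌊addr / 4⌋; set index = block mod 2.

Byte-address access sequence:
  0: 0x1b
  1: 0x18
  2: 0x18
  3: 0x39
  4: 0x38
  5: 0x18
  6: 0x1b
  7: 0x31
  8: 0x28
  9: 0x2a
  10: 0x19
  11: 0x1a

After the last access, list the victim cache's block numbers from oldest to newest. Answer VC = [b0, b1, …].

VC = [14, 10, 12]

#0 0x1b→b6/s0 MISS; vc=[]
#1 0x18→b6/s0 L1-HIT; vc=[]
#2 0x18→b6/s0 L1-HIT; vc=[]
#3 0x39→b14/s0 MISS; vc=[6]
#4 0x38→b14/s0 L1-HIT; vc=[6]
#5 0x18→b6/s0 VC-HIT; vc=[14]
#6 0x1b→b6/s0 L1-HIT; vc=[14]
#7 0x31→b12/s0 MISS; vc=[14,6]
#8 0x28→b10/s0 MISS; vc=[14,6,12]
#9 0x2a→b10/s0 L1-HIT; vc=[14,6,12]
#10 0x19→b6/s0 VC-HIT; vc=[14,10,12]
#11 0x1a→b6/s0 L1-HIT; vc=[14,10,12]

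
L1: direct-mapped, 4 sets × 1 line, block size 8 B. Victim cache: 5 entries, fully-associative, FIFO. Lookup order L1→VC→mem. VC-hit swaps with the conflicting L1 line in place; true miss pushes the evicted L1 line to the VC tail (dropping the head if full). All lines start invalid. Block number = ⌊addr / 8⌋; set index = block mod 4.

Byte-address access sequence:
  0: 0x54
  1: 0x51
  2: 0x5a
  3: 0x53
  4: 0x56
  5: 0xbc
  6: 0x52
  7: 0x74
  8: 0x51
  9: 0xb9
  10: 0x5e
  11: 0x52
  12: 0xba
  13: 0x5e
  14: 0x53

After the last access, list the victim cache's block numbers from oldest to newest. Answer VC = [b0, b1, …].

VC = [23, 14]

#0 0x54→b10/s2 MISS; vc=[]
#1 0x51→b10/s2 L1-HIT; vc=[]
#2 0x5a→b11/s3 MISS; vc=[]
#3 0x53→b10/s2 L1-HIT; vc=[]
#4 0x56→b10/s2 L1-HIT; vc=[]
#5 0xbc→b23/s3 MISS; vc=[11]
#6 0x52→b10/s2 L1-HIT; vc=[11]
#7 0x74→b14/s2 MISS; vc=[11,10]
#8 0x51→b10/s2 VC-HIT; vc=[11,14]
#9 0xb9→b23/s3 L1-HIT; vc=[11,14]
#10 0x5e→b11/s3 VC-HIT; vc=[23,14]
#11 0x52→b10/s2 L1-HIT; vc=[23,14]
#12 0xba→b23/s3 VC-HIT; vc=[11,14]
#13 0x5e→b11/s3 VC-HIT; vc=[23,14]
#14 0x53→b10/s2 L1-HIT; vc=[23,14]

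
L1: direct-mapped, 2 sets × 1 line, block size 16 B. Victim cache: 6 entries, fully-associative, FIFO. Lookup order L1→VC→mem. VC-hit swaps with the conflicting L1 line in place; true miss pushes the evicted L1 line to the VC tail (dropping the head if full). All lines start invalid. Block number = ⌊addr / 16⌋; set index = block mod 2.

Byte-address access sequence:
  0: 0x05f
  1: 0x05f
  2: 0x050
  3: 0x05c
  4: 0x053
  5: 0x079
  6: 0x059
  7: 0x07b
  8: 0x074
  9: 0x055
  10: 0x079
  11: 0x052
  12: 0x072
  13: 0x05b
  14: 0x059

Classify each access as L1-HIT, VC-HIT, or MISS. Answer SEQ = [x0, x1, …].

  [0] addr=0x5f blk=5 s=1: MISS | VC []
  [1] addr=0x5f blk=5 s=1: L1-HIT | VC []
  [2] addr=0x50 blk=5 s=1: L1-HIT | VC []
  [3] addr=0x5c blk=5 s=1: L1-HIT | VC []
  [4] addr=0x53 blk=5 s=1: L1-HIT | VC []
  [5] addr=0x79 blk=7 s=1: MISS | VC [5]
  [6] addr=0x59 blk=5 s=1: VC-HIT | VC [7]
  [7] addr=0x7b blk=7 s=1: VC-HIT | VC [5]
  [8] addr=0x74 blk=7 s=1: L1-HIT | VC [5]
  [9] addr=0x55 blk=5 s=1: VC-HIT | VC [7]
  [10] addr=0x79 blk=7 s=1: VC-HIT | VC [5]
  [11] addr=0x52 blk=5 s=1: VC-HIT | VC [7]
  [12] addr=0x72 blk=7 s=1: VC-HIT | VC [5]
  [13] addr=0x5b blk=5 s=1: VC-HIT | VC [7]
  [14] addr=0x59 blk=5 s=1: L1-HIT | VC [7]

SEQ = [MISS, L1-HIT, L1-HIT, L1-HIT, L1-HIT, MISS, VC-HIT, VC-HIT, L1-HIT, VC-HIT, VC-HIT, VC-HIT, VC-HIT, VC-HIT, L1-HIT]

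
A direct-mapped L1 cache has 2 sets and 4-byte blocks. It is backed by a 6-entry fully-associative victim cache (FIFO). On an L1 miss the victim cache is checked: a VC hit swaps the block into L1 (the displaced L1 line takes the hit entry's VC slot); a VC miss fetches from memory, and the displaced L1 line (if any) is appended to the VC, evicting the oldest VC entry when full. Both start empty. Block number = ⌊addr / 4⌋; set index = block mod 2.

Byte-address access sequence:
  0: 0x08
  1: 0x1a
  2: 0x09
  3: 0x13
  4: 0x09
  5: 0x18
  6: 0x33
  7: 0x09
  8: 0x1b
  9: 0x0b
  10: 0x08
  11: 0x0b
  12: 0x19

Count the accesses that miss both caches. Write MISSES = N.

MISSES = 4

0: 0x8 (blk 2, set 0) → MISS  vc=[]
1: 0x1a (blk 6, set 0) → MISS  vc=[2]
2: 0x9 (blk 2, set 0) → VC-HIT  vc=[6]
3: 0x13 (blk 4, set 0) → MISS  vc=[6, 2]
4: 0x9 (blk 2, set 0) → VC-HIT  vc=[6, 4]
5: 0x18 (blk 6, set 0) → VC-HIT  vc=[2, 4]
6: 0x33 (blk 12, set 0) → MISS  vc=[2, 4, 6]
7: 0x9 (blk 2, set 0) → VC-HIT  vc=[12, 4, 6]
8: 0x1b (blk 6, set 0) → VC-HIT  vc=[12, 4, 2]
9: 0xb (blk 2, set 0) → VC-HIT  vc=[12, 4, 6]
10: 0x8 (blk 2, set 0) → L1-HIT  vc=[12, 4, 6]
11: 0xb (blk 2, set 0) → L1-HIT  vc=[12, 4, 6]
12: 0x19 (blk 6, set 0) → VC-HIT  vc=[12, 4, 2]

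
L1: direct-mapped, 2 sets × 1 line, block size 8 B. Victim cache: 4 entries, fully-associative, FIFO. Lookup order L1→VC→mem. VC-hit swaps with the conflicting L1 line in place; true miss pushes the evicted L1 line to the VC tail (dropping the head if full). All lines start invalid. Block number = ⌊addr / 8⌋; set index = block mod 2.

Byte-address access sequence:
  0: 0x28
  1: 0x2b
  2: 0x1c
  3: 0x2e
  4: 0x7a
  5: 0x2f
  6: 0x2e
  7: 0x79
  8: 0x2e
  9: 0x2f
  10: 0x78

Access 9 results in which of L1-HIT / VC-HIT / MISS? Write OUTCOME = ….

OUTCOME = L1-HIT

0: 0x28 (blk 5, set 1) → MISS  vc=[]
1: 0x2b (blk 5, set 1) → L1-HIT  vc=[]
2: 0x1c (blk 3, set 1) → MISS  vc=[5]
3: 0x2e (blk 5, set 1) → VC-HIT  vc=[3]
4: 0x7a (blk 15, set 1) → MISS  vc=[3, 5]
5: 0x2f (blk 5, set 1) → VC-HIT  vc=[3, 15]
6: 0x2e (blk 5, set 1) → L1-HIT  vc=[3, 15]
7: 0x79 (blk 15, set 1) → VC-HIT  vc=[3, 5]
8: 0x2e (blk 5, set 1) → VC-HIT  vc=[3, 15]
9: 0x2f (blk 5, set 1) → L1-HIT  vc=[3, 15]
10: 0x78 (blk 15, set 1) → VC-HIT  vc=[3, 5]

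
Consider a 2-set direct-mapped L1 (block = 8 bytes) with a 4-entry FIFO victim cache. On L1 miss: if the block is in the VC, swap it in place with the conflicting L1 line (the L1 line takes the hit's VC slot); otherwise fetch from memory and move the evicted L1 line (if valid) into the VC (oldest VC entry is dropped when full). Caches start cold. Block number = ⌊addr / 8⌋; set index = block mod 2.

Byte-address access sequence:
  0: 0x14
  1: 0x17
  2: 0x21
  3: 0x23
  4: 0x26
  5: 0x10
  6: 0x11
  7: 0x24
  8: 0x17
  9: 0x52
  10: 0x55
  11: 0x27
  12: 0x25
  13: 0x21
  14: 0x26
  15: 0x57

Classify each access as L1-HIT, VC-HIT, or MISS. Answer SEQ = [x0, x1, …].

#0 0x14→b2/s0 MISS; vc=[]
#1 0x17→b2/s0 L1-HIT; vc=[]
#2 0x21→b4/s0 MISS; vc=[2]
#3 0x23→b4/s0 L1-HIT; vc=[2]
#4 0x26→b4/s0 L1-HIT; vc=[2]
#5 0x10→b2/s0 VC-HIT; vc=[4]
#6 0x11→b2/s0 L1-HIT; vc=[4]
#7 0x24→b4/s0 VC-HIT; vc=[2]
#8 0x17→b2/s0 VC-HIT; vc=[4]
#9 0x52→b10/s0 MISS; vc=[4,2]
#10 0x55→b10/s0 L1-HIT; vc=[4,2]
#11 0x27→b4/s0 VC-HIT; vc=[10,2]
#12 0x25→b4/s0 L1-HIT; vc=[10,2]
#13 0x21→b4/s0 L1-HIT; vc=[10,2]
#14 0x26→b4/s0 L1-HIT; vc=[10,2]
#15 0x57→b10/s0 VC-HIT; vc=[4,2]

SEQ = [MISS, L1-HIT, MISS, L1-HIT, L1-HIT, VC-HIT, L1-HIT, VC-HIT, VC-HIT, MISS, L1-HIT, VC-HIT, L1-HIT, L1-HIT, L1-HIT, VC-HIT]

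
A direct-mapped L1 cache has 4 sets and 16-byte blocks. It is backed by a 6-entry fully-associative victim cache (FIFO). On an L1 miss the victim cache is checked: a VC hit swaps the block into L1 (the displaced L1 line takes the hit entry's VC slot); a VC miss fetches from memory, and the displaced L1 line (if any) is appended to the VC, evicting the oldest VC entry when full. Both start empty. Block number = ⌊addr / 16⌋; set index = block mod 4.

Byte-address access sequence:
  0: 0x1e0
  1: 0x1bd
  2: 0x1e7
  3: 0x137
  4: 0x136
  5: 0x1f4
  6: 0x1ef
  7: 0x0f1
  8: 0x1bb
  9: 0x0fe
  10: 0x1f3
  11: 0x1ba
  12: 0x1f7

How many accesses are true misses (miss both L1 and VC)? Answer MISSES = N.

0: 0x1e0 (blk 30, set 2) → MISS  vc=[]
1: 0x1bd (blk 27, set 3) → MISS  vc=[]
2: 0x1e7 (blk 30, set 2) → L1-HIT  vc=[]
3: 0x137 (blk 19, set 3) → MISS  vc=[27]
4: 0x136 (blk 19, set 3) → L1-HIT  vc=[27]
5: 0x1f4 (blk 31, set 3) → MISS  vc=[27, 19]
6: 0x1ef (blk 30, set 2) → L1-HIT  vc=[27, 19]
7: 0xf1 (blk 15, set 3) → MISS  vc=[27, 19, 31]
8: 0x1bb (blk 27, set 3) → VC-HIT  vc=[15, 19, 31]
9: 0xfe (blk 15, set 3) → VC-HIT  vc=[27, 19, 31]
10: 0x1f3 (blk 31, set 3) → VC-HIT  vc=[27, 19, 15]
11: 0x1ba (blk 27, set 3) → VC-HIT  vc=[31, 19, 15]
12: 0x1f7 (blk 31, set 3) → VC-HIT  vc=[27, 19, 15]

MISSES = 5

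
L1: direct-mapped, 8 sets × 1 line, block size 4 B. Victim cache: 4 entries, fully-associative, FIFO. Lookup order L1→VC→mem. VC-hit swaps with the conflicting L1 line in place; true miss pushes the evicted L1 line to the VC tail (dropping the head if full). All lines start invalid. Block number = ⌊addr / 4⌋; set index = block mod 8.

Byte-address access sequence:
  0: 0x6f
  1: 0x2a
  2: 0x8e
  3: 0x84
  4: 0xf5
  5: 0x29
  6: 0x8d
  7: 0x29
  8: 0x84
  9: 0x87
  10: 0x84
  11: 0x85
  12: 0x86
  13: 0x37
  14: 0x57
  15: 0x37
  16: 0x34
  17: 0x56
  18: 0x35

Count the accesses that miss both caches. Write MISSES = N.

  [0] addr=0x6f blk=27 s=3: MISS | VC []
  [1] addr=0x2a blk=10 s=2: MISS | VC []
  [2] addr=0x8e blk=35 s=3: MISS | VC [27]
  [3] addr=0x84 blk=33 s=1: MISS | VC [27]
  [4] addr=0xf5 blk=61 s=5: MISS | VC [27]
  [5] addr=0x29 blk=10 s=2: L1-HIT | VC [27]
  [6] addr=0x8d blk=35 s=3: L1-HIT | VC [27]
  [7] addr=0x29 blk=10 s=2: L1-HIT | VC [27]
  [8] addr=0x84 blk=33 s=1: L1-HIT | VC [27]
  [9] addr=0x87 blk=33 s=1: L1-HIT | VC [27]
  [10] addr=0x84 blk=33 s=1: L1-HIT | VC [27]
  [11] addr=0x85 blk=33 s=1: L1-HIT | VC [27]
  [12] addr=0x86 blk=33 s=1: L1-HIT | VC [27]
  [13] addr=0x37 blk=13 s=5: MISS | VC [27, 61]
  [14] addr=0x57 blk=21 s=5: MISS | VC [27, 61, 13]
  [15] addr=0x37 blk=13 s=5: VC-HIT | VC [27, 61, 21]
  [16] addr=0x34 blk=13 s=5: L1-HIT | VC [27, 61, 21]
  [17] addr=0x56 blk=21 s=5: VC-HIT | VC [27, 61, 13]
  [18] addr=0x35 blk=13 s=5: VC-HIT | VC [27, 61, 21]

MISSES = 7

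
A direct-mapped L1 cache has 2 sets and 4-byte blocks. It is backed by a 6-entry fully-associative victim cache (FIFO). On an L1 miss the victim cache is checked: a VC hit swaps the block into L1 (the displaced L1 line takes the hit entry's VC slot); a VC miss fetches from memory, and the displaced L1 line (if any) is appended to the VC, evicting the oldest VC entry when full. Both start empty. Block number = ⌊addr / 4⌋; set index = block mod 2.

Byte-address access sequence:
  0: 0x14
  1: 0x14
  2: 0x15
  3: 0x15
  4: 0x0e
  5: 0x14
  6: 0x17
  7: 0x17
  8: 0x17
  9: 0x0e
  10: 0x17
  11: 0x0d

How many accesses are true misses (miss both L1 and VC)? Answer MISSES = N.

MISSES = 2

0: 0x14 (blk 5, set 1) → MISS  vc=[]
1: 0x14 (blk 5, set 1) → L1-HIT  vc=[]
2: 0x15 (blk 5, set 1) → L1-HIT  vc=[]
3: 0x15 (blk 5, set 1) → L1-HIT  vc=[]
4: 0xe (blk 3, set 1) → MISS  vc=[5]
5: 0x14 (blk 5, set 1) → VC-HIT  vc=[3]
6: 0x17 (blk 5, set 1) → L1-HIT  vc=[3]
7: 0x17 (blk 5, set 1) → L1-HIT  vc=[3]
8: 0x17 (blk 5, set 1) → L1-HIT  vc=[3]
9: 0xe (blk 3, set 1) → VC-HIT  vc=[5]
10: 0x17 (blk 5, set 1) → VC-HIT  vc=[3]
11: 0xd (blk 3, set 1) → VC-HIT  vc=[5]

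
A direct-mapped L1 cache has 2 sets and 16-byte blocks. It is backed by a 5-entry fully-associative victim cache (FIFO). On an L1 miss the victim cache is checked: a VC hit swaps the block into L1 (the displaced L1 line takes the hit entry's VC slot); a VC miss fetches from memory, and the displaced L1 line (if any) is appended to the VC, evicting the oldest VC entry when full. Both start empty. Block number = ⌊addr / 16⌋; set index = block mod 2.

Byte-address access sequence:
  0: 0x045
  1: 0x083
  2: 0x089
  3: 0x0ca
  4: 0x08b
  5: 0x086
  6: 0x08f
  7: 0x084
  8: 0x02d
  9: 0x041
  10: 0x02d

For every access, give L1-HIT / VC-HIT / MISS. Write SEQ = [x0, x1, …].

0: 0x45 (blk 4, set 0) → MISS  vc=[]
1: 0x83 (blk 8, set 0) → MISS  vc=[4]
2: 0x89 (blk 8, set 0) → L1-HIT  vc=[4]
3: 0xca (blk 12, set 0) → MISS  vc=[4, 8]
4: 0x8b (blk 8, set 0) → VC-HIT  vc=[4, 12]
5: 0x86 (blk 8, set 0) → L1-HIT  vc=[4, 12]
6: 0x8f (blk 8, set 0) → L1-HIT  vc=[4, 12]
7: 0x84 (blk 8, set 0) → L1-HIT  vc=[4, 12]
8: 0x2d (blk 2, set 0) → MISS  vc=[4, 12, 8]
9: 0x41 (blk 4, set 0) → VC-HIT  vc=[2, 12, 8]
10: 0x2d (blk 2, set 0) → VC-HIT  vc=[4, 12, 8]

SEQ = [MISS, MISS, L1-HIT, MISS, VC-HIT, L1-HIT, L1-HIT, L1-HIT, MISS, VC-HIT, VC-HIT]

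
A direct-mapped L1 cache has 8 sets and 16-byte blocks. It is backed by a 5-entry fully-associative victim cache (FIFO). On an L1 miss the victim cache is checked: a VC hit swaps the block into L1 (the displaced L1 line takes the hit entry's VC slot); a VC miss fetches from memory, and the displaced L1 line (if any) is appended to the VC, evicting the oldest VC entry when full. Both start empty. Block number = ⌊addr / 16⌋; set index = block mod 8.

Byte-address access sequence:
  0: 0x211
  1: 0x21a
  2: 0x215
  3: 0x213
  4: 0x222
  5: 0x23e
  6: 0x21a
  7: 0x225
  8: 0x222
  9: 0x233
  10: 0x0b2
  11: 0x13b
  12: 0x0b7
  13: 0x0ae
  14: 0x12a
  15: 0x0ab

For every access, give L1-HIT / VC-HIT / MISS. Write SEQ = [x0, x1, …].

SEQ = [MISS, L1-HIT, L1-HIT, L1-HIT, MISS, MISS, L1-HIT, L1-HIT, L1-HIT, L1-HIT, MISS, MISS, VC-HIT, MISS, MISS, VC-HIT]

0: 0x211 (blk 33, set 1) → MISS  vc=[]
1: 0x21a (blk 33, set 1) → L1-HIT  vc=[]
2: 0x215 (blk 33, set 1) → L1-HIT  vc=[]
3: 0x213 (blk 33, set 1) → L1-HIT  vc=[]
4: 0x222 (blk 34, set 2) → MISS  vc=[]
5: 0x23e (blk 35, set 3) → MISS  vc=[]
6: 0x21a (blk 33, set 1) → L1-HIT  vc=[]
7: 0x225 (blk 34, set 2) → L1-HIT  vc=[]
8: 0x222 (blk 34, set 2) → L1-HIT  vc=[]
9: 0x233 (blk 35, set 3) → L1-HIT  vc=[]
10: 0xb2 (blk 11, set 3) → MISS  vc=[35]
11: 0x13b (blk 19, set 3) → MISS  vc=[35, 11]
12: 0xb7 (blk 11, set 3) → VC-HIT  vc=[35, 19]
13: 0xae (blk 10, set 2) → MISS  vc=[35, 19, 34]
14: 0x12a (blk 18, set 2) → MISS  vc=[35, 19, 34, 10]
15: 0xab (blk 10, set 2) → VC-HIT  vc=[35, 19, 34, 18]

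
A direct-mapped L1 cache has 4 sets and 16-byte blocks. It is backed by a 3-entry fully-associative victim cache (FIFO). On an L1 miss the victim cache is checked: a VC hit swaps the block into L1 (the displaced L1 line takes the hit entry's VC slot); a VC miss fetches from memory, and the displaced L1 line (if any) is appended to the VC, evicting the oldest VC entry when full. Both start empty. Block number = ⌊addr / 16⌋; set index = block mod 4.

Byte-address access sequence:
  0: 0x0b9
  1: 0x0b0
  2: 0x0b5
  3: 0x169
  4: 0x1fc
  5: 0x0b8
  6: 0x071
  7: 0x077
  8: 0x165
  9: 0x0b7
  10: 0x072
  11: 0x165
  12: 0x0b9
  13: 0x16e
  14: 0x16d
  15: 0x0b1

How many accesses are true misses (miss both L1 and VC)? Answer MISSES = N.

MISSES = 4

  [0] addr=0xb9 blk=11 s=3: MISS | VC []
  [1] addr=0xb0 blk=11 s=3: L1-HIT | VC []
  [2] addr=0xb5 blk=11 s=3: L1-HIT | VC []
  [3] addr=0x169 blk=22 s=2: MISS | VC []
  [4] addr=0x1fc blk=31 s=3: MISS | VC [11]
  [5] addr=0xb8 blk=11 s=3: VC-HIT | VC [31]
  [6] addr=0x71 blk=7 s=3: MISS | VC [31, 11]
  [7] addr=0x77 blk=7 s=3: L1-HIT | VC [31, 11]
  [8] addr=0x165 blk=22 s=2: L1-HIT | VC [31, 11]
  [9] addr=0xb7 blk=11 s=3: VC-HIT | VC [31, 7]
  [10] addr=0x72 blk=7 s=3: VC-HIT | VC [31, 11]
  [11] addr=0x165 blk=22 s=2: L1-HIT | VC [31, 11]
  [12] addr=0xb9 blk=11 s=3: VC-HIT | VC [31, 7]
  [13] addr=0x16e blk=22 s=2: L1-HIT | VC [31, 7]
  [14] addr=0x16d blk=22 s=2: L1-HIT | VC [31, 7]
  [15] addr=0xb1 blk=11 s=3: L1-HIT | VC [31, 7]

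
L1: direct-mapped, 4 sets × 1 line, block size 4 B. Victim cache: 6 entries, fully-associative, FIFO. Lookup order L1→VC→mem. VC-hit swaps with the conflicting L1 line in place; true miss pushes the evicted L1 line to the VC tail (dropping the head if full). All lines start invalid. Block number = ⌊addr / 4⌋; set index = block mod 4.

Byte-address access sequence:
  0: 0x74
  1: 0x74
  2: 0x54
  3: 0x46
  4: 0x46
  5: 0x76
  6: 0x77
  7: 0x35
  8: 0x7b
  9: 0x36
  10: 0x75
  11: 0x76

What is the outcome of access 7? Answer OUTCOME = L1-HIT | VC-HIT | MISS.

OUTCOME = MISS

  [0] addr=0x74 blk=29 s=1: MISS | VC []
  [1] addr=0x74 blk=29 s=1: L1-HIT | VC []
  [2] addr=0x54 blk=21 s=1: MISS | VC [29]
  [3] addr=0x46 blk=17 s=1: MISS | VC [29, 21]
  [4] addr=0x46 blk=17 s=1: L1-HIT | VC [29, 21]
  [5] addr=0x76 blk=29 s=1: VC-HIT | VC [17, 21]
  [6] addr=0x77 blk=29 s=1: L1-HIT | VC [17, 21]
  [7] addr=0x35 blk=13 s=1: MISS | VC [17, 21, 29]
  [8] addr=0x7b blk=30 s=2: MISS | VC [17, 21, 29]
  [9] addr=0x36 blk=13 s=1: L1-HIT | VC [17, 21, 29]
  [10] addr=0x75 blk=29 s=1: VC-HIT | VC [17, 21, 13]
  [11] addr=0x76 blk=29 s=1: L1-HIT | VC [17, 21, 13]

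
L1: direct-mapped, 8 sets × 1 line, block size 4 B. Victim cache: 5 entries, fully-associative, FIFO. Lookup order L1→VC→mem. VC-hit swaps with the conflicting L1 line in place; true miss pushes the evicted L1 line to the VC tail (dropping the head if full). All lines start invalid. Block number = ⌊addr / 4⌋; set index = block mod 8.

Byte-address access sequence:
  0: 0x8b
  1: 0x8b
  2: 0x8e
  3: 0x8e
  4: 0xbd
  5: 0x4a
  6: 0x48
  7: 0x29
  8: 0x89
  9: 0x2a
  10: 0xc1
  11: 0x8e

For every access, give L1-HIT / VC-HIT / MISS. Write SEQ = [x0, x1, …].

0: 0x8b (blk 34, set 2) → MISS  vc=[]
1: 0x8b (blk 34, set 2) → L1-HIT  vc=[]
2: 0x8e (blk 35, set 3) → MISS  vc=[]
3: 0x8e (blk 35, set 3) → L1-HIT  vc=[]
4: 0xbd (blk 47, set 7) → MISS  vc=[]
5: 0x4a (blk 18, set 2) → MISS  vc=[34]
6: 0x48 (blk 18, set 2) → L1-HIT  vc=[34]
7: 0x29 (blk 10, set 2) → MISS  vc=[34, 18]
8: 0x89 (blk 34, set 2) → VC-HIT  vc=[10, 18]
9: 0x2a (blk 10, set 2) → VC-HIT  vc=[34, 18]
10: 0xc1 (blk 48, set 0) → MISS  vc=[34, 18]
11: 0x8e (blk 35, set 3) → L1-HIT  vc=[34, 18]

SEQ = [MISS, L1-HIT, MISS, L1-HIT, MISS, MISS, L1-HIT, MISS, VC-HIT, VC-HIT, MISS, L1-HIT]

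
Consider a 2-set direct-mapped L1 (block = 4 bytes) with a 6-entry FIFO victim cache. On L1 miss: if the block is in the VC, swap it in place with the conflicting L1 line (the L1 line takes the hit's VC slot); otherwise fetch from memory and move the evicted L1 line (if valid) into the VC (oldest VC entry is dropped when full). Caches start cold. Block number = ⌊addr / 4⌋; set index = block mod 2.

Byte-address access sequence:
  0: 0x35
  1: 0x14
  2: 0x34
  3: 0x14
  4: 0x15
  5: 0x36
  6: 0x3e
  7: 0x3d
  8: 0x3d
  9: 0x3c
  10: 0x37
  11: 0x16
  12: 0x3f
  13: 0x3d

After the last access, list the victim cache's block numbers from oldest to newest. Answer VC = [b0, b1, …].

VC = [13, 5]

#0 0x35→b13/s1 MISS; vc=[]
#1 0x14→b5/s1 MISS; vc=[13]
#2 0x34→b13/s1 VC-HIT; vc=[5]
#3 0x14→b5/s1 VC-HIT; vc=[13]
#4 0x15→b5/s1 L1-HIT; vc=[13]
#5 0x36→b13/s1 VC-HIT; vc=[5]
#6 0x3e→b15/s1 MISS; vc=[5,13]
#7 0x3d→b15/s1 L1-HIT; vc=[5,13]
#8 0x3d→b15/s1 L1-HIT; vc=[5,13]
#9 0x3c→b15/s1 L1-HIT; vc=[5,13]
#10 0x37→b13/s1 VC-HIT; vc=[5,15]
#11 0x16→b5/s1 VC-HIT; vc=[13,15]
#12 0x3f→b15/s1 VC-HIT; vc=[13,5]
#13 0x3d→b15/s1 L1-HIT; vc=[13,5]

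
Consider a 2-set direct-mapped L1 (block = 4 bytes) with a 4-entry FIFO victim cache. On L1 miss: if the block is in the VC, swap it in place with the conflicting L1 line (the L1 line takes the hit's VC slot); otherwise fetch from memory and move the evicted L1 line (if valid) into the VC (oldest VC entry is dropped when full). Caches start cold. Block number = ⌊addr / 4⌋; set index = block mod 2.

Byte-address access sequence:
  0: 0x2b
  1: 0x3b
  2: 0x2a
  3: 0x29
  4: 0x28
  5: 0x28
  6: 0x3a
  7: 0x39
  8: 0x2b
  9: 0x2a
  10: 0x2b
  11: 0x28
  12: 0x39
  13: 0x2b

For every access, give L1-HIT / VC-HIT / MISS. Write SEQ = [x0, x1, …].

SEQ = [MISS, MISS, VC-HIT, L1-HIT, L1-HIT, L1-HIT, VC-HIT, L1-HIT, VC-HIT, L1-HIT, L1-HIT, L1-HIT, VC-HIT, VC-HIT]

#0 0x2b→b10/s0 MISS; vc=[]
#1 0x3b→b14/s0 MISS; vc=[10]
#2 0x2a→b10/s0 VC-HIT; vc=[14]
#3 0x29→b10/s0 L1-HIT; vc=[14]
#4 0x28→b10/s0 L1-HIT; vc=[14]
#5 0x28→b10/s0 L1-HIT; vc=[14]
#6 0x3a→b14/s0 VC-HIT; vc=[10]
#7 0x39→b14/s0 L1-HIT; vc=[10]
#8 0x2b→b10/s0 VC-HIT; vc=[14]
#9 0x2a→b10/s0 L1-HIT; vc=[14]
#10 0x2b→b10/s0 L1-HIT; vc=[14]
#11 0x28→b10/s0 L1-HIT; vc=[14]
#12 0x39→b14/s0 VC-HIT; vc=[10]
#13 0x2b→b10/s0 VC-HIT; vc=[14]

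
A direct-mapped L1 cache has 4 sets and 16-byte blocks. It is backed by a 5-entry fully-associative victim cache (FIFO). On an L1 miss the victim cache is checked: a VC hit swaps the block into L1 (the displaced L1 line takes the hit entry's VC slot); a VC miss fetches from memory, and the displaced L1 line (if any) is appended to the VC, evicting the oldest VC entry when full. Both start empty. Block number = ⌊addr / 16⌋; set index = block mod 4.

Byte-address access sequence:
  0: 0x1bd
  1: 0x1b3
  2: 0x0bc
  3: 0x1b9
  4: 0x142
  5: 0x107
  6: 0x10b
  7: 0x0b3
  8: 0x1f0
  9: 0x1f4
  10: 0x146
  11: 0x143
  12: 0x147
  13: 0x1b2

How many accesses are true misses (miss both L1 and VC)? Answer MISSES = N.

MISSES = 5

  [0] addr=0x1bd blk=27 s=3: MISS | VC []
  [1] addr=0x1b3 blk=27 s=3: L1-HIT | VC []
  [2] addr=0xbc blk=11 s=3: MISS | VC [27]
  [3] addr=0x1b9 blk=27 s=3: VC-HIT | VC [11]
  [4] addr=0x142 blk=20 s=0: MISS | VC [11]
  [5] addr=0x107 blk=16 s=0: MISS | VC [11, 20]
  [6] addr=0x10b blk=16 s=0: L1-HIT | VC [11, 20]
  [7] addr=0xb3 blk=11 s=3: VC-HIT | VC [27, 20]
  [8] addr=0x1f0 blk=31 s=3: MISS | VC [27, 20, 11]
  [9] addr=0x1f4 blk=31 s=3: L1-HIT | VC [27, 20, 11]
  [10] addr=0x146 blk=20 s=0: VC-HIT | VC [27, 16, 11]
  [11] addr=0x143 blk=20 s=0: L1-HIT | VC [27, 16, 11]
  [12] addr=0x147 blk=20 s=0: L1-HIT | VC [27, 16, 11]
  [13] addr=0x1b2 blk=27 s=3: VC-HIT | VC [31, 16, 11]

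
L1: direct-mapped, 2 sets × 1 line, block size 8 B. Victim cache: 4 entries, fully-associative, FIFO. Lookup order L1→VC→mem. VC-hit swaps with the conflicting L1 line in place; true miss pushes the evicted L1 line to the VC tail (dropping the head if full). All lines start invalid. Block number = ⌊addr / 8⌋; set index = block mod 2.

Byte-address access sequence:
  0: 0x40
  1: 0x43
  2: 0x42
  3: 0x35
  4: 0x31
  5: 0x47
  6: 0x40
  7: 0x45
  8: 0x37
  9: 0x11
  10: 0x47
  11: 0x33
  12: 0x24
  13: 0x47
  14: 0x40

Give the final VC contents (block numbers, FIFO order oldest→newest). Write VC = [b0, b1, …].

#0 0x40→b8/s0 MISS; vc=[]
#1 0x43→b8/s0 L1-HIT; vc=[]
#2 0x42→b8/s0 L1-HIT; vc=[]
#3 0x35→b6/s0 MISS; vc=[8]
#4 0x31→b6/s0 L1-HIT; vc=[8]
#5 0x47→b8/s0 VC-HIT; vc=[6]
#6 0x40→b8/s0 L1-HIT; vc=[6]
#7 0x45→b8/s0 L1-HIT; vc=[6]
#8 0x37→b6/s0 VC-HIT; vc=[8]
#9 0x11→b2/s0 MISS; vc=[8,6]
#10 0x47→b8/s0 VC-HIT; vc=[2,6]
#11 0x33→b6/s0 VC-HIT; vc=[2,8]
#12 0x24→b4/s0 MISS; vc=[2,8,6]
#13 0x47→b8/s0 VC-HIT; vc=[2,4,6]
#14 0x40→b8/s0 L1-HIT; vc=[2,4,6]

VC = [2, 4, 6]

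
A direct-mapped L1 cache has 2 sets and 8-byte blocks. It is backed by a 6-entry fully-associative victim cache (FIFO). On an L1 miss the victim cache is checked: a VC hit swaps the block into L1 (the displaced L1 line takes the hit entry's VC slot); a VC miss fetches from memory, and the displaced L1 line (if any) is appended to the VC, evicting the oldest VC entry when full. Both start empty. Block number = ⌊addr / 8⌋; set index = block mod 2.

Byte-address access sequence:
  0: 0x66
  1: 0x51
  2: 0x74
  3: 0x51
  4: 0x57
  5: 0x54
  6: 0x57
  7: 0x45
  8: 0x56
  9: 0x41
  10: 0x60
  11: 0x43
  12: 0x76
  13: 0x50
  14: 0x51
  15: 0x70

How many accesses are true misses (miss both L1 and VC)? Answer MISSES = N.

#0 0x66→b12/s0 MISS; vc=[]
#1 0x51→b10/s0 MISS; vc=[12]
#2 0x74→b14/s0 MISS; vc=[12,10]
#3 0x51→b10/s0 VC-HIT; vc=[12,14]
#4 0x57→b10/s0 L1-HIT; vc=[12,14]
#5 0x54→b10/s0 L1-HIT; vc=[12,14]
#6 0x57→b10/s0 L1-HIT; vc=[12,14]
#7 0x45→b8/s0 MISS; vc=[12,14,10]
#8 0x56→b10/s0 VC-HIT; vc=[12,14,8]
#9 0x41→b8/s0 VC-HIT; vc=[12,14,10]
#10 0x60→b12/s0 VC-HIT; vc=[8,14,10]
#11 0x43→b8/s0 VC-HIT; vc=[12,14,10]
#12 0x76→b14/s0 VC-HIT; vc=[12,8,10]
#13 0x50→b10/s0 VC-HIT; vc=[12,8,14]
#14 0x51→b10/s0 L1-HIT; vc=[12,8,14]
#15 0x70→b14/s0 VC-HIT; vc=[12,8,10]

MISSES = 4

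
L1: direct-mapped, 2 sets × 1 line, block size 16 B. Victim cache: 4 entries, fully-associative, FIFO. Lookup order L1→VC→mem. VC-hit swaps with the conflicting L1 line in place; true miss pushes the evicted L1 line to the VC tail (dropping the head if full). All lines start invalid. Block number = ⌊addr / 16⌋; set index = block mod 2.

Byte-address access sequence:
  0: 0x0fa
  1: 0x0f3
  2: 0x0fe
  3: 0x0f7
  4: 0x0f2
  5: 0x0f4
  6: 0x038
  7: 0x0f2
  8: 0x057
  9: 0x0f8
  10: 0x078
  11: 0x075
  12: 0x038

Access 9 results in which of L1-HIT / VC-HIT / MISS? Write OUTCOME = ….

0: 0xfa (blk 15, set 1) → MISS  vc=[]
1: 0xf3 (blk 15, set 1) → L1-HIT  vc=[]
2: 0xfe (blk 15, set 1) → L1-HIT  vc=[]
3: 0xf7 (blk 15, set 1) → L1-HIT  vc=[]
4: 0xf2 (blk 15, set 1) → L1-HIT  vc=[]
5: 0xf4 (blk 15, set 1) → L1-HIT  vc=[]
6: 0x38 (blk 3, set 1) → MISS  vc=[15]
7: 0xf2 (blk 15, set 1) → VC-HIT  vc=[3]
8: 0x57 (blk 5, set 1) → MISS  vc=[3, 15]
9: 0xf8 (blk 15, set 1) → VC-HIT  vc=[3, 5]
10: 0x78 (blk 7, set 1) → MISS  vc=[3, 5, 15]
11: 0x75 (blk 7, set 1) → L1-HIT  vc=[3, 5, 15]
12: 0x38 (blk 3, set 1) → VC-HIT  vc=[7, 5, 15]

OUTCOME = VC-HIT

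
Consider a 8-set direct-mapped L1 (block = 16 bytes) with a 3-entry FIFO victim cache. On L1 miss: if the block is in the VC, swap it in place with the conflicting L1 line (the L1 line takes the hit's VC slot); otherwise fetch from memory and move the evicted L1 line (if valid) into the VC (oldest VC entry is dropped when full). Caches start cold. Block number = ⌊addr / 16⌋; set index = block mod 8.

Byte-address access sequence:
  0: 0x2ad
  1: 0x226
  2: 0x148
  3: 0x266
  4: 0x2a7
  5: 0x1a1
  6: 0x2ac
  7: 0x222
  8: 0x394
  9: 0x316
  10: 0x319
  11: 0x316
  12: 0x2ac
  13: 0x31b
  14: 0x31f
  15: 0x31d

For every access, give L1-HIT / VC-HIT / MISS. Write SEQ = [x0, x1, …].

0: 0x2ad (blk 42, set 2) → MISS  vc=[]
1: 0x226 (blk 34, set 2) → MISS  vc=[42]
2: 0x148 (blk 20, set 4) → MISS  vc=[42]
3: 0x266 (blk 38, set 6) → MISS  vc=[42]
4: 0x2a7 (blk 42, set 2) → VC-HIT  vc=[34]
5: 0x1a1 (blk 26, set 2) → MISS  vc=[34, 42]
6: 0x2ac (blk 42, set 2) → VC-HIT  vc=[34, 26]
7: 0x222 (blk 34, set 2) → VC-HIT  vc=[42, 26]
8: 0x394 (blk 57, set 1) → MISS  vc=[42, 26]
9: 0x316 (blk 49, set 1) → MISS  vc=[42, 26, 57]
10: 0x319 (blk 49, set 1) → L1-HIT  vc=[42, 26, 57]
11: 0x316 (blk 49, set 1) → L1-HIT  vc=[42, 26, 57]
12: 0x2ac (blk 42, set 2) → VC-HIT  vc=[34, 26, 57]
13: 0x31b (blk 49, set 1) → L1-HIT  vc=[34, 26, 57]
14: 0x31f (blk 49, set 1) → L1-HIT  vc=[34, 26, 57]
15: 0x31d (blk 49, set 1) → L1-HIT  vc=[34, 26, 57]

SEQ = [MISS, MISS, MISS, MISS, VC-HIT, MISS, VC-HIT, VC-HIT, MISS, MISS, L1-HIT, L1-HIT, VC-HIT, L1-HIT, L1-HIT, L1-HIT]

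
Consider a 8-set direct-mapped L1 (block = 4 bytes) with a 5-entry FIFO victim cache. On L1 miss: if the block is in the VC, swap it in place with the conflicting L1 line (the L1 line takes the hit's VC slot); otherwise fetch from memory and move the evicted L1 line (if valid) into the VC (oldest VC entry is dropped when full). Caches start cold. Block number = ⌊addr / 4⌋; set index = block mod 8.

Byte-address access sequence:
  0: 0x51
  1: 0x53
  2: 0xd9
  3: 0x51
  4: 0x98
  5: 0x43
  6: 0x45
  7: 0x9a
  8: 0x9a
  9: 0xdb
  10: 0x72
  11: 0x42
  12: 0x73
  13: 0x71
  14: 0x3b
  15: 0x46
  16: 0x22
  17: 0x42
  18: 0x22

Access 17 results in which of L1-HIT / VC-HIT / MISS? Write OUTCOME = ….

OUTCOME = VC-HIT

0: 0x51 (blk 20, set 4) → MISS  vc=[]
1: 0x53 (blk 20, set 4) → L1-HIT  vc=[]
2: 0xd9 (blk 54, set 6) → MISS  vc=[]
3: 0x51 (blk 20, set 4) → L1-HIT  vc=[]
4: 0x98 (blk 38, set 6) → MISS  vc=[54]
5: 0x43 (blk 16, set 0) → MISS  vc=[54]
6: 0x45 (blk 17, set 1) → MISS  vc=[54]
7: 0x9a (blk 38, set 6) → L1-HIT  vc=[54]
8: 0x9a (blk 38, set 6) → L1-HIT  vc=[54]
9: 0xdb (blk 54, set 6) → VC-HIT  vc=[38]
10: 0x72 (blk 28, set 4) → MISS  vc=[38, 20]
11: 0x42 (blk 16, set 0) → L1-HIT  vc=[38, 20]
12: 0x73 (blk 28, set 4) → L1-HIT  vc=[38, 20]
13: 0x71 (blk 28, set 4) → L1-HIT  vc=[38, 20]
14: 0x3b (blk 14, set 6) → MISS  vc=[38, 20, 54]
15: 0x46 (blk 17, set 1) → L1-HIT  vc=[38, 20, 54]
16: 0x22 (blk 8, set 0) → MISS  vc=[38, 20, 54, 16]
17: 0x42 (blk 16, set 0) → VC-HIT  vc=[38, 20, 54, 8]
18: 0x22 (blk 8, set 0) → VC-HIT  vc=[38, 20, 54, 16]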